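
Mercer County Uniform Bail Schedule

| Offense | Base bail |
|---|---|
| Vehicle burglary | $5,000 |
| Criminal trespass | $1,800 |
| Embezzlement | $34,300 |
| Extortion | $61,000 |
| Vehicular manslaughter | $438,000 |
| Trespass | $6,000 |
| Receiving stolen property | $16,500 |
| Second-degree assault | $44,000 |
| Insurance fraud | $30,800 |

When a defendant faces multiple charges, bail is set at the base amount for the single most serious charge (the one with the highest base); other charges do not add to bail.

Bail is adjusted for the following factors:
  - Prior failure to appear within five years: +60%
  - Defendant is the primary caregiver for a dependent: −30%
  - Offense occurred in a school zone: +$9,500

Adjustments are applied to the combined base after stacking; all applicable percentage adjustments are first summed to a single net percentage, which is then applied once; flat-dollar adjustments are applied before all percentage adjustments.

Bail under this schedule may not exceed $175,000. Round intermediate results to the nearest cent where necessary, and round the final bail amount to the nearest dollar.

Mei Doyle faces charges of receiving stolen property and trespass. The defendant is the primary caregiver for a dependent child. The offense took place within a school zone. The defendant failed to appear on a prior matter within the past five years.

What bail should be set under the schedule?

$33,800

Base amounts from the schedule: receiving stolen property $16,500; trespass $6,000.
Stacking rule: use the highest base only. Highest is receiving stolen property at $16,500. Combined base = $16,500.
Offense occurred in a school zone (+$9,500 flat): $16,500 + $9,500 = $26,000.
Net percentage adjustment: +60% −30% = +30%. $26,000 × 1.3 = $33,800.
$33,800 is within the $175,000 maximum.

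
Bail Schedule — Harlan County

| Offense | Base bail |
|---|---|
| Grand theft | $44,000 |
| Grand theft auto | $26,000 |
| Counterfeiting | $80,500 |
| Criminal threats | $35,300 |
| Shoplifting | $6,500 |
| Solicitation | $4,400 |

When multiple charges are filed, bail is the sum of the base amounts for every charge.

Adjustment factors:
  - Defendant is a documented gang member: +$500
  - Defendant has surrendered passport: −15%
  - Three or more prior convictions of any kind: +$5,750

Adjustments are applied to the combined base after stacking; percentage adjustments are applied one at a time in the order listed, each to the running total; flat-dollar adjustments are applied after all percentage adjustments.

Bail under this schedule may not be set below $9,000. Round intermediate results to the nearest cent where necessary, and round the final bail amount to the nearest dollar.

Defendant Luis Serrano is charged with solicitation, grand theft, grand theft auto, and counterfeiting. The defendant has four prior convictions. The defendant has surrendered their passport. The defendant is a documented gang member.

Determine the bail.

$137,915

Base amounts from the schedule: solicitation $4,400; grand theft $44,000; grand theft auto $26,000; counterfeiting $80,500.
Stacking rule: sum of all bases. $4,400 + $44,000 + $26,000 + $80,500 = $154,900.
Defendant has surrendered passport (−15%): $154,900 × 0.85 = $131,665.
Defendant is a documented gang member (+$500 flat): $131,665 + $500 = $132,165.
Three or more prior convictions of any kind (+$5,750 flat): $132,165 + $5,750 = $137,915.
$137,915 is at or above the $9,000 minimum.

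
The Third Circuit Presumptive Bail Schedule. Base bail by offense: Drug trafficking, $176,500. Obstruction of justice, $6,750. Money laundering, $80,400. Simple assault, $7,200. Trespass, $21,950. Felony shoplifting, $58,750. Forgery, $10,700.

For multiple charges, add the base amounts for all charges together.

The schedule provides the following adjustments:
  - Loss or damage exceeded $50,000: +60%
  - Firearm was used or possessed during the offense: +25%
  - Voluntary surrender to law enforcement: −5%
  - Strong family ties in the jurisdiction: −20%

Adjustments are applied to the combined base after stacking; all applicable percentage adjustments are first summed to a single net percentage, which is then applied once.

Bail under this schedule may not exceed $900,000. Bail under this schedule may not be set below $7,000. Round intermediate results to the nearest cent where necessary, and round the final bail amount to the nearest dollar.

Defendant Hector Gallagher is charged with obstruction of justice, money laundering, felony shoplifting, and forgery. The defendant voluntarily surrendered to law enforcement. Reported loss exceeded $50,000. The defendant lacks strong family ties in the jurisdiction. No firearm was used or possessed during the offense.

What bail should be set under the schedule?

Base amounts from the schedule: obstruction of justice $6,750; money laundering $80,400; felony shoplifting $58,750; forgery $10,700.
Stacking rule: sum of all bases. $6,750 + $80,400 + $58,750 + $10,700 = $156,600.
Net percentage adjustment: +60% −5% = +55%. $156,600 × 1.55 = $242,730.
$242,730 is within the $900,000 maximum.
$242,730 is at or above the $7,000 minimum.

$242,730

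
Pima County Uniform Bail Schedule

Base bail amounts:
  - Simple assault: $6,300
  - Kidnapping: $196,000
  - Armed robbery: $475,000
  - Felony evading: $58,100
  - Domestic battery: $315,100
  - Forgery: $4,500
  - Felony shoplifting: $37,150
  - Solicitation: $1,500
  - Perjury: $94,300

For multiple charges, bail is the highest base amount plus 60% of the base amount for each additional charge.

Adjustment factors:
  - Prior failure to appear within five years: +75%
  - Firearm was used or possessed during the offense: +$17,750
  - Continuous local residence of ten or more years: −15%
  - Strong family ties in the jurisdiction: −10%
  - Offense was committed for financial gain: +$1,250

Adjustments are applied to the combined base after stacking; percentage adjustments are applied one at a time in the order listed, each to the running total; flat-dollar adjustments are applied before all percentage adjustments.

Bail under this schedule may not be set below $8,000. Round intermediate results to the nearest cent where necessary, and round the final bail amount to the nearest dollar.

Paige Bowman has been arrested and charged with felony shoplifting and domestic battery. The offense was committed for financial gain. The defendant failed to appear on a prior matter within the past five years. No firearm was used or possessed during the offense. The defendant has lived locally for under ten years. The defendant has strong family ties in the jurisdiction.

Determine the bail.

$533,358

Base amounts from the schedule: felony shoplifting $37,150; domestic battery $315,100.
Stacking rule: highest base plus 60% of each additional charge. Highest is domestic battery at $315,100. Additional: $37,150 × 60% = $22,290. Combined base = $315,100 + $22,290 = $337,390.
Offense was committed for financial gain (+$1,250 flat): $337,390 + $1,250 = $338,640.
Prior failure to appear within five years (+75%): $338,640 × 1.75 = $592,620.
Strong family ties in the jurisdiction (−10%): $592,620 × 0.9 = $533,358.
$533,358 is at or above the $8,000 minimum.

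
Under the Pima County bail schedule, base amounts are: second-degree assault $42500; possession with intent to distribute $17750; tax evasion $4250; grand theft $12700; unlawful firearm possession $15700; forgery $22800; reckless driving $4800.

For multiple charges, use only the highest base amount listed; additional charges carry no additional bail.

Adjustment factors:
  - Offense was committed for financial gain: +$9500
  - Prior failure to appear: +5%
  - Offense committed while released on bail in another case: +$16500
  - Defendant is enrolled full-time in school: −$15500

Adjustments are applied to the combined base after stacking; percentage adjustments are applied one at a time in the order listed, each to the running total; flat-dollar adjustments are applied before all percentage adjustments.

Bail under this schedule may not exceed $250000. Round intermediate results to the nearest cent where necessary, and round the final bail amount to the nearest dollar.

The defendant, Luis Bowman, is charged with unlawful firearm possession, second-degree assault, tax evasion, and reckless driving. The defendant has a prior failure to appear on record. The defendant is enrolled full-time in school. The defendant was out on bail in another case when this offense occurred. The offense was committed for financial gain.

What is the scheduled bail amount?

$55650

Base amounts from the schedule: unlawful firearm possession $15700; second-degree assault $42500; tax evasion $4250; reckless driving $4800.
Stacking rule: use the highest base only. Highest is second-degree assault at $42500. Combined base = $42500.
Offense was committed for financial gain (+$9500 flat): $42500 + $9500 = $52000.
Offense committed while released on bail in another case (+$16500 flat): $52000 + $16500 = $68500.
Defendant is enrolled full-time in school (−$15500 flat): $68500 − $15500 = $53000.
Prior failure to appear (+5%): $53000 × 1.05 = $55650.
$55650 is within the $250000 maximum.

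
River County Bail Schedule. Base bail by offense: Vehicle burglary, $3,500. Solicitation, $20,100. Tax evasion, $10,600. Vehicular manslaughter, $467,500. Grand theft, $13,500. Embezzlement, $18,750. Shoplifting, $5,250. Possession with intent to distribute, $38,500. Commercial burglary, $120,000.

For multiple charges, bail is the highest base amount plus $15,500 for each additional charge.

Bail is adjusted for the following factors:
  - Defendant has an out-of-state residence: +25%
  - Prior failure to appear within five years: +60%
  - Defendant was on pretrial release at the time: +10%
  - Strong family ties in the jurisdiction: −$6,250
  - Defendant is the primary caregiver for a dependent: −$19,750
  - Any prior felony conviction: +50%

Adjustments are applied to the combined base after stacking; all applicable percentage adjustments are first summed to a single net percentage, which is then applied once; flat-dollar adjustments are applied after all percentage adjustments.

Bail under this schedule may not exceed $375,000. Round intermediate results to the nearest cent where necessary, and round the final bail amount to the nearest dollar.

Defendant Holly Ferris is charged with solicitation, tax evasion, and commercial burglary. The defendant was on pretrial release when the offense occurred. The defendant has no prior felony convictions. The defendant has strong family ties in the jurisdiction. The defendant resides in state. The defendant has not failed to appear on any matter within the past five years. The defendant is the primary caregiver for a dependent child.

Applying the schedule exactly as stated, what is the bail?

Base amounts from the schedule: solicitation $20,100; tax evasion $10,600; commercial burglary $120,000.
Stacking rule: highest base plus $15,500 per additional charge. Highest is commercial burglary at $120,000; 2 additional charges → +$31,000. Combined base = $151,000.
Defendant was on pretrial release at the time (+10%): $151,000 × 1.1 = $166,100.
Strong family ties in the jurisdiction (−$6,250 flat): $166,100 − $6,250 = $159,850.
Defendant is the primary caregiver for a dependent (−$19,750 flat): $159,850 − $19,750 = $140,100.
$140,100 is within the $375,000 maximum.

$140,100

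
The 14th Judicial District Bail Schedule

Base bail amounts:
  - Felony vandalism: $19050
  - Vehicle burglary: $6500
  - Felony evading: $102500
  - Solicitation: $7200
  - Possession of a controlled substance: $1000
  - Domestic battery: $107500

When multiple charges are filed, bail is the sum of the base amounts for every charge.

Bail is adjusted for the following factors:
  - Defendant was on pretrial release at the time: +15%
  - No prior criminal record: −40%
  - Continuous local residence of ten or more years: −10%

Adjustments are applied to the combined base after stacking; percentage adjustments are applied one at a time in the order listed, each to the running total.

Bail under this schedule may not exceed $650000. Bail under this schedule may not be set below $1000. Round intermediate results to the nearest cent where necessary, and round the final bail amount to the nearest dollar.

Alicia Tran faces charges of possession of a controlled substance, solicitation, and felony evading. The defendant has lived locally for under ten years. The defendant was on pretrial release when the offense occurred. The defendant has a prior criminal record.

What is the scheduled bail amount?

$127305

Base amounts from the schedule: possession of a controlled substance $1000; solicitation $7200; felony evading $102500.
Stacking rule: sum of all bases. $1000 + $7200 + $102500 = $110700.
Defendant was on pretrial release at the time (+15%): $110700 × 1.15 = $127305.
$127305 is within the $650000 maximum.
$127305 is at or above the $1000 minimum.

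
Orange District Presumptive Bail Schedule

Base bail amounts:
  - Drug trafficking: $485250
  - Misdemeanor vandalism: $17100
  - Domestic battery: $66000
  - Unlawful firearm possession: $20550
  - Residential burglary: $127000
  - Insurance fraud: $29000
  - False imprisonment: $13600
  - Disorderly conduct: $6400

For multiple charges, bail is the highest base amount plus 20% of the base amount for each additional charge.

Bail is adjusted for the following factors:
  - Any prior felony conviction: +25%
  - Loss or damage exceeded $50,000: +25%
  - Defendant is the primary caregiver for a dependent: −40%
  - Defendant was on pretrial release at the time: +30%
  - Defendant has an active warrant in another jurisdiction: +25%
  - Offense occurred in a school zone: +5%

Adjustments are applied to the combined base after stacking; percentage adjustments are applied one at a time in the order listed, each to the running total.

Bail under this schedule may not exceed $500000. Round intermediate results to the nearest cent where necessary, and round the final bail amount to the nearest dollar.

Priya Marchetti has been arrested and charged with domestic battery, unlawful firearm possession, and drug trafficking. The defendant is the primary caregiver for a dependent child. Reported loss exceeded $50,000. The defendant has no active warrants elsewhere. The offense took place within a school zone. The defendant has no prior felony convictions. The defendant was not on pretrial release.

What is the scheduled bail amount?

Base amounts from the schedule: domestic battery $66000; unlawful firearm possession $20550; drug trafficking $485250.
Stacking rule: highest base plus 20% of each additional charge. Highest is drug trafficking at $485250. Additional: $66000 × 20% = $13200; $20550 × 20% = $4110. Combined base = $485250 + $17310 = $502560.
Loss or damage exceeded $50,000 (+25%): $502560 × 1.25 = $628200.
Defendant is the primary caregiver for a dependent (−40%): $628200 × 0.6 = $376920.
Offense occurred in a school zone (+5%): $376920 × 1.05 = $395766.
$395766 is within the $500000 maximum.

$395766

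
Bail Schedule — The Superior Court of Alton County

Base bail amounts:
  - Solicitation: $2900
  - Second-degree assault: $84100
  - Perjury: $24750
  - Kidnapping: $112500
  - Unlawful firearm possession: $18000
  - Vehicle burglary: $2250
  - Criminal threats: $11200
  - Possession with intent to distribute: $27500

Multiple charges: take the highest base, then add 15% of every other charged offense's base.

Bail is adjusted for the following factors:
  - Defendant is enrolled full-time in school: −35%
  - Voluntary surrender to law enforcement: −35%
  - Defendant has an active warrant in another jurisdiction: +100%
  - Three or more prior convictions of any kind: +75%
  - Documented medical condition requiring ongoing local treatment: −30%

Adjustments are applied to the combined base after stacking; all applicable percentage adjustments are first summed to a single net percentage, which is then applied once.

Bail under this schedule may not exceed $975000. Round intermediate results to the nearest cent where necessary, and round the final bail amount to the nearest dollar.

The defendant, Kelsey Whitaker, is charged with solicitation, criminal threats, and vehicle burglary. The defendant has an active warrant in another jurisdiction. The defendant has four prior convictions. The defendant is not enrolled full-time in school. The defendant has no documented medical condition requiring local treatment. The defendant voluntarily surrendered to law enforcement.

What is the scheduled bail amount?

Base amounts from the schedule: solicitation $2900; criminal threats $11200; vehicle burglary $2250.
Stacking rule: highest base plus 15% of each additional charge. Highest is criminal threats at $11200. Additional: $2900 × 15% = $435; $2250 × 15% = $337.50. Combined base = $11200 + $772.50 = $11972.50.
Net percentage adjustment: −35% +100% +75% = +140%. $11972.50 × 2.4 = $28734.
$28734 is within the $975000 maximum.

$28734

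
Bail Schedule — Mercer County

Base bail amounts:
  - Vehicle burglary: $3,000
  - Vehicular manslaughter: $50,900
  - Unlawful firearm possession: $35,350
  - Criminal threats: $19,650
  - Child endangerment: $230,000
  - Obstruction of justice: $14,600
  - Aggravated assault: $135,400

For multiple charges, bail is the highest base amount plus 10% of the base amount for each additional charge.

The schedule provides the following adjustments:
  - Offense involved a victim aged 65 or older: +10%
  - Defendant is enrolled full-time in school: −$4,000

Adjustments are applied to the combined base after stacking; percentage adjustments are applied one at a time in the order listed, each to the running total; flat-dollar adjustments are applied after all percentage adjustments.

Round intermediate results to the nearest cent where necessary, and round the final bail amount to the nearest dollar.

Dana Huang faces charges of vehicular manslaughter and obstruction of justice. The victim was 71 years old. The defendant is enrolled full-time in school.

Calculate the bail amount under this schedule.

Base amounts from the schedule: vehicular manslaughter $50,900; obstruction of justice $14,600.
Stacking rule: highest base plus 10% of each additional charge. Highest is vehicular manslaughter at $50,900. Additional: $14,600 × 10% = $1,460. Combined base = $50,900 + $1,460 = $52,360.
Offense involved a victim aged 65 or older (+10%): $52,360 × 1.1 = $57,596.
Defendant is enrolled full-time in school (−$4,000 flat): $57,596 − $4,000 = $53,596.

$53,596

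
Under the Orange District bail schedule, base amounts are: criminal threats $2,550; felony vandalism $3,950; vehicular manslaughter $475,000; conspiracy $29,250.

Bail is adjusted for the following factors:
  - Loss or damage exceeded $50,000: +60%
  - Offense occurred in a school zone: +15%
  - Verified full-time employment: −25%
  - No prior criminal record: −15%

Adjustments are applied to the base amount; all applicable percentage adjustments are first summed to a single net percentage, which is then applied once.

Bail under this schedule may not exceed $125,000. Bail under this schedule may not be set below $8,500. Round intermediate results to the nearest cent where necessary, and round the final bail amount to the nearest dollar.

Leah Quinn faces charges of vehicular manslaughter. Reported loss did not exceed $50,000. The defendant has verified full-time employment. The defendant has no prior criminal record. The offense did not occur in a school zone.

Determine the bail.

$125,000

Base amounts from the schedule: vehicular manslaughter $475,000.
Single charge. Combined base = $475,000.
Net percentage adjustment: −25% −15% = −40%. $475,000 × 0.6 = $285,000.
Result $285,000 exceeds the maximum of $125,000; bail is capped at $125,000.
$125,000 is at or above the $8,500 minimum.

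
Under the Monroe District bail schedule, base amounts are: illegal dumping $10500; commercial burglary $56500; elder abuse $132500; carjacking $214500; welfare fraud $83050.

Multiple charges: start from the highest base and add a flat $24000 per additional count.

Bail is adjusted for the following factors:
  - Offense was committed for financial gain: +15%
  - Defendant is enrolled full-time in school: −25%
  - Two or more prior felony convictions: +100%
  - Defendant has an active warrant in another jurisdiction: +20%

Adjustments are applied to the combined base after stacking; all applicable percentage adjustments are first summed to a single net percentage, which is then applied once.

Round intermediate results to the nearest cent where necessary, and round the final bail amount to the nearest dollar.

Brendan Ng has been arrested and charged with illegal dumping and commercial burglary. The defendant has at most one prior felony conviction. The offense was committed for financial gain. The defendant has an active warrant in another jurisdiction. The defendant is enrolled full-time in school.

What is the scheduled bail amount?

$88550

Base amounts from the schedule: illegal dumping $10500; commercial burglary $56500.
Stacking rule: highest base plus $24000 per additional charge. Highest is commercial burglary at $56500; 1 additional charge → +$24000. Combined base = $80500.
Net percentage adjustment: +15% −25% +20% = +10%. $80500 × 1.1 = $88550.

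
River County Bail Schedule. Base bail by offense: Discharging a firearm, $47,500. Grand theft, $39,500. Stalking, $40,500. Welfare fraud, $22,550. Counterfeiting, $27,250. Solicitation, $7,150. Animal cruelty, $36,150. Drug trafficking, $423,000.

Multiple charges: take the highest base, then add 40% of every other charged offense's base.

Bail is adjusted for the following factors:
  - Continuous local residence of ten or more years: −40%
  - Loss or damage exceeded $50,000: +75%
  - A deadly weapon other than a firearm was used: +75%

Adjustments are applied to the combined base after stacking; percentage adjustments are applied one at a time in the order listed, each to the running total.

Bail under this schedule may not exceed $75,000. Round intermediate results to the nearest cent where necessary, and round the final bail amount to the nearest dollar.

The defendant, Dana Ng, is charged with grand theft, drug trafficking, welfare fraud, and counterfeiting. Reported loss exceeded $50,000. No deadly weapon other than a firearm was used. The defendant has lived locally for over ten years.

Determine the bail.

$75,000

Base amounts from the schedule: grand theft $39,500; drug trafficking $423,000; welfare fraud $22,550; counterfeiting $27,250.
Stacking rule: highest base plus 40% of each additional charge. Highest is drug trafficking at $423,000. Additional: $39,500 × 40% = $15,800; $22,550 × 40% = $9,020; $27,250 × 40% = $10,900. Combined base = $423,000 + $35,720 = $458,720.
Continuous local residence of ten or more years (−40%): $458,720 × 0.6 = $275,232.
Loss or damage exceeded $50,000 (+75%): $275,232 × 1.75 = $481,656.
Result $481,656 exceeds the maximum of $75,000; bail is capped at $75,000.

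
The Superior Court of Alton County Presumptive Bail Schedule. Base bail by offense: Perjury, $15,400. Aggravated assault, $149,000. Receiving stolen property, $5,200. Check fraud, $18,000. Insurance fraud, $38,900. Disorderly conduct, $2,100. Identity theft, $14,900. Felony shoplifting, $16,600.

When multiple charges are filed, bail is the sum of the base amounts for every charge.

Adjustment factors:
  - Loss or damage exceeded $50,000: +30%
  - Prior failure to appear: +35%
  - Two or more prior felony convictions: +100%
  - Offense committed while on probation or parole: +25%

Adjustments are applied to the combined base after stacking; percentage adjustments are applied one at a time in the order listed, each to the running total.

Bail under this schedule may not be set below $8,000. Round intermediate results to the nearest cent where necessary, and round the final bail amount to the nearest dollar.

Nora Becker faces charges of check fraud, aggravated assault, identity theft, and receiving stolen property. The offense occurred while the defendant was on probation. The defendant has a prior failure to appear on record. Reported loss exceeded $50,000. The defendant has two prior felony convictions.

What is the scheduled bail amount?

Base amounts from the schedule: check fraud $18,000; aggravated assault $149,000; identity theft $14,900; receiving stolen property $5,200.
Stacking rule: sum of all bases. $18,000 + $149,000 + $14,900 + $5,200 = $187,100.
Loss or damage exceeded $50,000 (+30%): $187,100 × 1.3 = $243,230.
Prior failure to appear (+35%): $243,230 × 1.35 = $328,360.50.
Two or more prior felony convictions (+100%): $328,360.50 × 2 = $656,721.
Offense committed while on probation or parole (+25%): $656,721 × 1.25 = $820,901.25.
$820,901.25 is at or above the $8,000 minimum.
Rounded to the nearest dollar: $820,901.

$820,901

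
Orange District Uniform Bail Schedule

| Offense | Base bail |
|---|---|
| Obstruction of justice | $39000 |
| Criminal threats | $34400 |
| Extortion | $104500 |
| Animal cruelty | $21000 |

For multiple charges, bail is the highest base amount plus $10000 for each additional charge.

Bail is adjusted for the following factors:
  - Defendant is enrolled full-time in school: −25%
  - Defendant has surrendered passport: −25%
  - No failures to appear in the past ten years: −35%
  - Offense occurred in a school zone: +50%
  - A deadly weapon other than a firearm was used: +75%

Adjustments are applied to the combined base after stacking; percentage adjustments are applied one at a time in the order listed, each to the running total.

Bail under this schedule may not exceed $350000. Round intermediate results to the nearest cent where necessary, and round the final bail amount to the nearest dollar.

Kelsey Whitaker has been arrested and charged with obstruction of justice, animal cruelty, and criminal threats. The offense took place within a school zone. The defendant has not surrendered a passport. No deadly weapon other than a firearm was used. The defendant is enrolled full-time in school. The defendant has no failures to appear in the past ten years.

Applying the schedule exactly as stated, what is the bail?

Base amounts from the schedule: obstruction of justice $39000; animal cruelty $21000; criminal threats $34400.
Stacking rule: highest base plus $10000 per additional charge. Highest is obstruction of justice at $39000; 2 additional charges → +$20000. Combined base = $59000.
Defendant is enrolled full-time in school (−25%): $59000 × 0.75 = $44250.
No failures to appear in the past ten years (−35%): $44250 × 0.65 = $28762.50.
Offense occurred in a school zone (+50%): $28762.50 × 1.5 = $43143.75.
$43143.75 is within the $350000 maximum.
Rounded to the nearest dollar: $43144.

$43144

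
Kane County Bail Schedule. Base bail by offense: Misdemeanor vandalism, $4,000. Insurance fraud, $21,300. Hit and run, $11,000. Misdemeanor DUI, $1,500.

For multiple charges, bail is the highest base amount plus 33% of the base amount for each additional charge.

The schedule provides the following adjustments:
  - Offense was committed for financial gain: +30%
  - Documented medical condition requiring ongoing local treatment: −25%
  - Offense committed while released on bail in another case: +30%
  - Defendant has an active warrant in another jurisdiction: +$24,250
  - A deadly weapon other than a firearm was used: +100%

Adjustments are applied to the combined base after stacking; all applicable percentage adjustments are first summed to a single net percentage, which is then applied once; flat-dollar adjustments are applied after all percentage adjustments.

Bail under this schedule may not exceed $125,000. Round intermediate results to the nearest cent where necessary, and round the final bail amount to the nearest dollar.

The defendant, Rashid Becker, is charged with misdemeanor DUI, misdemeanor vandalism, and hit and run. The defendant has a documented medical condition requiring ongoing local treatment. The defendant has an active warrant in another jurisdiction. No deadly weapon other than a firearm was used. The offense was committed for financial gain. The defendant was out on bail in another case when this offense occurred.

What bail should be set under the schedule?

$41,550

Base amounts from the schedule: misdemeanor DUI $1,500; misdemeanor vandalism $4,000; hit and run $11,000.
Stacking rule: highest base plus 33% of each additional charge. Highest is hit and run at $11,000. Additional: $1,500 × 33% = $495; $4,000 × 33% = $1,320. Combined base = $11,000 + $1,815 = $12,815.
Net percentage adjustment: +30% −25% +30% = +35%. $12,815 × 1.35 = $17,300.25.
Defendant has an active warrant in another jurisdiction (+$24,250 flat): $17,300.25 + $24,250 = $41,550.25.
$41,550.25 is within the $125,000 maximum.
Rounded to the nearest dollar: $41,550.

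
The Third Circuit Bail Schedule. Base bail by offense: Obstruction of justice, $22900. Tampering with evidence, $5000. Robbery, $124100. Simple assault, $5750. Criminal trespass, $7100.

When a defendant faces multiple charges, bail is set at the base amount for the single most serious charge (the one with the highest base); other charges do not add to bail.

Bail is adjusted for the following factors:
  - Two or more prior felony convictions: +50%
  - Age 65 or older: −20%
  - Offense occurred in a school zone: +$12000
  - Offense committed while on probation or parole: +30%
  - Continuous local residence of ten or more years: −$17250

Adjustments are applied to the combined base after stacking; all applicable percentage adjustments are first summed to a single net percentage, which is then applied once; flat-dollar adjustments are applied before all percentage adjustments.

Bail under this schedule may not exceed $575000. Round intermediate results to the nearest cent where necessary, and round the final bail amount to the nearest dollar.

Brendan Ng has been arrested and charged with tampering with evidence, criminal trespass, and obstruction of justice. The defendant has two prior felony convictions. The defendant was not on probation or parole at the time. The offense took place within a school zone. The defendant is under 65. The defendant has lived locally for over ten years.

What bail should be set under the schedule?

$26475

Base amounts from the schedule: tampering with evidence $5000; criminal trespass $7100; obstruction of justice $22900.
Stacking rule: use the highest base only. Highest is obstruction of justice at $22900. Combined base = $22900.
Offense occurred in a school zone (+$12000 flat): $22900 + $12000 = $34900.
Continuous local residence of ten or more years (−$17250 flat): $34900 − $17250 = $17650.
Two or more prior felony convictions (+50%): $17650 × 1.5 = $26475.
$26475 is within the $575000 maximum.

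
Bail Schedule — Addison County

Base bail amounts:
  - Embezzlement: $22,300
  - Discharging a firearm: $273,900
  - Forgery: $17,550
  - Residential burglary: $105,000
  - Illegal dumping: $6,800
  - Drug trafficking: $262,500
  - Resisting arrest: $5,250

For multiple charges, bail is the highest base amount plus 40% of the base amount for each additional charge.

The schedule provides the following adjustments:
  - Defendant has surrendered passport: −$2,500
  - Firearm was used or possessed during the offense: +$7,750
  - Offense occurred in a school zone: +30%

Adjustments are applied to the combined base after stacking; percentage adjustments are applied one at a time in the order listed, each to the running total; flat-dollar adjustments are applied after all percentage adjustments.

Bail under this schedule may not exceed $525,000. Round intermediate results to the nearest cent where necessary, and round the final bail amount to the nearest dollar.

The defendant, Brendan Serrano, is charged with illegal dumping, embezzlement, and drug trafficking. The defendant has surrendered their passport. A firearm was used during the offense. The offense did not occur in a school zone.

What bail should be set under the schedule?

Base amounts from the schedule: illegal dumping $6,800; embezzlement $22,300; drug trafficking $262,500.
Stacking rule: highest base plus 40% of each additional charge. Highest is drug trafficking at $262,500. Additional: $6,800 × 40% = $2,720; $22,300 × 40% = $8,920. Combined base = $262,500 + $11,640 = $274,140.
Defendant has surrendered passport (−$2,500 flat): $274,140 − $2,500 = $271,640.
Firearm was used or possessed during the offense (+$7,750 flat): $271,640 + $7,750 = $279,390.
$279,390 is within the $525,000 maximum.

$279,390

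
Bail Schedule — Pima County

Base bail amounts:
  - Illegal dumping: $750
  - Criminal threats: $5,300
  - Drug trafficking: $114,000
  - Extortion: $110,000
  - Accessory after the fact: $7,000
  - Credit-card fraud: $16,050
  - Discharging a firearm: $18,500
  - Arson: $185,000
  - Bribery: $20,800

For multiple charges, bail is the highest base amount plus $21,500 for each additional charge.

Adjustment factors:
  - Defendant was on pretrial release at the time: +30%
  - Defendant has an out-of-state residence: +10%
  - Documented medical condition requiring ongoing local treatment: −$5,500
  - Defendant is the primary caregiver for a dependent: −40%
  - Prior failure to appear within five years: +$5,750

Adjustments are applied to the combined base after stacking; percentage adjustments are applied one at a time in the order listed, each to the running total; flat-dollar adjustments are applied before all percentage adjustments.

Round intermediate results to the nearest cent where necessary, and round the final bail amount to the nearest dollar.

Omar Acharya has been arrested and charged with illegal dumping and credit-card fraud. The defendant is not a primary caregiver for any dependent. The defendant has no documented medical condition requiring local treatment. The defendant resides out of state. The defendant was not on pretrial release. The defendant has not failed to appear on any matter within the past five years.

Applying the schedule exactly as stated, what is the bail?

Base amounts from the schedule: illegal dumping $750; credit-card fraud $16,050.
Stacking rule: highest base plus $21,500 per additional charge. Highest is credit-card fraud at $16,050; 1 additional charge → +$21,500. Combined base = $37,550.
Defendant has an out-of-state residence (+10%): $37,550 × 1.1 = $41,305.

$41,305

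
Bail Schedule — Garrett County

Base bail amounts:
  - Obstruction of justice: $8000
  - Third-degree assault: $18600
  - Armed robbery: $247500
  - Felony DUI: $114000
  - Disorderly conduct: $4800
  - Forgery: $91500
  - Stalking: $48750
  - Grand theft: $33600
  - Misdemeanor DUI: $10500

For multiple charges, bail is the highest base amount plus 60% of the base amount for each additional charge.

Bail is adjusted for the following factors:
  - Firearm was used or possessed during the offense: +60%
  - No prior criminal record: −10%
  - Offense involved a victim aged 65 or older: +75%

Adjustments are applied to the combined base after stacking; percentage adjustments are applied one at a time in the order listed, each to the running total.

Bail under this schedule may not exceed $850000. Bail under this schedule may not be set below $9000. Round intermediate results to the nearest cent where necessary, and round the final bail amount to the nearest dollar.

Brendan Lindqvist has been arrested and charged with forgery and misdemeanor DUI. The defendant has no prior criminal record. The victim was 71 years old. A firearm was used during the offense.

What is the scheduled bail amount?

Base amounts from the schedule: forgery $91500; misdemeanor DUI $10500.
Stacking rule: highest base plus 60% of each additional charge. Highest is forgery at $91500. Additional: $10500 × 60% = $6300. Combined base = $91500 + $6300 = $97800.
Firearm was used or possessed during the offense (+60%): $97800 × 1.6 = $156480.
No prior criminal record (−10%): $156480 × 0.9 = $140832.
Offense involved a victim aged 65 or older (+75%): $140832 × 1.75 = $246456.
$246456 is within the $850000 maximum.
$246456 is at or above the $9000 minimum.

$246456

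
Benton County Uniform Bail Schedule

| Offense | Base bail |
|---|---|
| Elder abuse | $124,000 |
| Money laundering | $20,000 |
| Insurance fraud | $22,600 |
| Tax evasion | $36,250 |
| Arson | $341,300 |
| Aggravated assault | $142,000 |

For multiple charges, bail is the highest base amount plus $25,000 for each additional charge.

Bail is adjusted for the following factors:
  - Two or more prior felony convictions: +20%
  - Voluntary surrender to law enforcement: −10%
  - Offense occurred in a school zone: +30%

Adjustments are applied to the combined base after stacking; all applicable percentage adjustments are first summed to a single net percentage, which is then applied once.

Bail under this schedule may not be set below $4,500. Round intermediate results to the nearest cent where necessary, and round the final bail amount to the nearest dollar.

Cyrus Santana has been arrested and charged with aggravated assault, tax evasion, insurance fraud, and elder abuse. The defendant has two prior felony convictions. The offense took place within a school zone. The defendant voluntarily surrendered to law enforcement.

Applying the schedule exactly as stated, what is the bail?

$303,800

Base amounts from the schedule: aggravated assault $142,000; tax evasion $36,250; insurance fraud $22,600; elder abuse $124,000.
Stacking rule: highest base plus $25,000 per additional charge. Highest is aggravated assault at $142,000; 3 additional charges → +$75,000. Combined base = $217,000.
Net percentage adjustment: +20% −10% +30% = +40%. $217,000 × 1.4 = $303,800.
$303,800 is at or above the $4,500 minimum.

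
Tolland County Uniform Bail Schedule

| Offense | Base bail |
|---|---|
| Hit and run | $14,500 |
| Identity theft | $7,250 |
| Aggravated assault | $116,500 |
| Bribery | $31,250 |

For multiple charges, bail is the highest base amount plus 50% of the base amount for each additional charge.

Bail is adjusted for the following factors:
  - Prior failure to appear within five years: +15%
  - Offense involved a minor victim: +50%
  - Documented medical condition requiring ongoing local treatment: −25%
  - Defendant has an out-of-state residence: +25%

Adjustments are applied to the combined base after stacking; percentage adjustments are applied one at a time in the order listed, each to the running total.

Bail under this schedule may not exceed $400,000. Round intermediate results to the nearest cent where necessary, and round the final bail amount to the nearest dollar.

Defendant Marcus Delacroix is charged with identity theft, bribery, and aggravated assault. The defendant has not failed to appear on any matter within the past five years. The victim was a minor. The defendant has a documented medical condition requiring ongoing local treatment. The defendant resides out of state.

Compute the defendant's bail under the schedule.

Base amounts from the schedule: identity theft $7,250; bribery $31,250; aggravated assault $116,500.
Stacking rule: highest base plus 50% of each additional charge. Highest is aggravated assault at $116,500. Additional: $7,250 × 50% = $3,625; $31,250 × 50% = $15,625. Combined base = $116,500 + $19,250 = $135,750.
Offense involved a minor victim (+50%): $135,750 × 1.5 = $203,625.
Documented medical condition requiring ongoing local treatment (−25%): $203,625 × 0.75 = $152,718.75.
Defendant has an out-of-state residence (+25%): $152,718.75 × 1.25 = $190,898.44.
$190,898.44 is within the $400,000 maximum.
Rounded to the nearest dollar: $190,898.

$190,898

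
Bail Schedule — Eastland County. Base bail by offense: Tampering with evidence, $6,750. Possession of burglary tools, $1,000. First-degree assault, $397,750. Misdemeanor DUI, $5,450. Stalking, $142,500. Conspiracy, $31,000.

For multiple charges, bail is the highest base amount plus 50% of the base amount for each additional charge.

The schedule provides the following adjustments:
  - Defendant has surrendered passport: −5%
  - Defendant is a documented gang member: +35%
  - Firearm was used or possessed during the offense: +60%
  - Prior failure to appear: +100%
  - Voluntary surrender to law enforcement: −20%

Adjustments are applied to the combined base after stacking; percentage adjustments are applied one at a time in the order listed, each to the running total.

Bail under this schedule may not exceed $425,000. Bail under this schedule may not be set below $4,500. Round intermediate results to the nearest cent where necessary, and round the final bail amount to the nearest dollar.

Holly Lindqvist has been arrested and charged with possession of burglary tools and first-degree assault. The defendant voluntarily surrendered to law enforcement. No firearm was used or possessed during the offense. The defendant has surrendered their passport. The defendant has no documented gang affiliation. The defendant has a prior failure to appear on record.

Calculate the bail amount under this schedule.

$425,000

Base amounts from the schedule: possession of burglary tools $1,000; first-degree assault $397,750.
Stacking rule: highest base plus 50% of each additional charge. Highest is first-degree assault at $397,750. Additional: $1,000 × 50% = $500. Combined base = $397,750 + $500 = $398,250.
Defendant has surrendered passport (−5%): $398,250 × 0.95 = $378,337.50.
Prior failure to appear (+100%): $378,337.50 × 2 = $756,675.
Voluntary surrender to law enforcement (−20%): $756,675 × 0.8 = $605,340.
Result $605,340 exceeds the maximum of $425,000; bail is capped at $425,000.
$425,000 is at or above the $4,500 minimum.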